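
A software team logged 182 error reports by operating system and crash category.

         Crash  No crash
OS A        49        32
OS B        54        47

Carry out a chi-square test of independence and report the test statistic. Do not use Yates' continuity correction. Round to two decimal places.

0.90

Row totals: 81, 101. Column totals: 103, 79. Grand total N = 182.
Expected counts (row total × column total / N):
  OS A, Crash: 81×103/182 = 45.841
  OS A, No crash: 81×79/182 = 35.159
  OS B, Crash: 101×103/182 = 57.159
  OS B, No crash: 101×79/182 = 43.841
Contributions (O − E)²/E:
  (49 − 45.841)²/45.841 = 0.2177
  (32 − 35.159)²/35.159 = 0.2838
  (54 − 57.159)²/57.159 = 0.1746
  (47 − 43.841)²/43.841 = 0.2276
χ² = 0.2177 + 0.2838 + 0.1746 + 0.2276 = 0.90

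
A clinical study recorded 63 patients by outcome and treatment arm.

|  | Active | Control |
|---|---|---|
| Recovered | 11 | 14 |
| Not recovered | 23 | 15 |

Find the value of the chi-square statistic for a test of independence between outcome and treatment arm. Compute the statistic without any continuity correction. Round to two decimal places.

1.66

Row totals: 25, 38. Column totals: 34, 29. Grand total N = 63.
Expected counts (row total × column total / N):
  Recovered, Active: 25×34/63 = 13.492
  Recovered, Control: 25×29/63 = 11.508
  Not recovered, Active: 38×34/63 = 20.508
  Not recovered, Control: 38×29/63 = 17.492
Contributions (O − E)²/E:
  (11 − 13.492)²/13.492 = 0.4603
  (14 − 11.508)²/11.508 = 0.5396
  (23 − 20.508)²/20.508 = 0.3028
  (15 − 17.492)²/17.492 = 0.3550
χ² = 0.4603 + 0.5396 + 0.3028 + 0.3550 = 1.66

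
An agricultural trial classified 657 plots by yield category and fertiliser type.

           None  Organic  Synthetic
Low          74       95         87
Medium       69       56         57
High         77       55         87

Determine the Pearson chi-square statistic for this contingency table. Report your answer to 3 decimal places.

10.458

Row totals: 256, 182, 219. Column totals: 220, 206, 231. Grand total N = 657.
Expected counts (row total × column total / N):
  Low, None: 256×220/657 = 85.7230
  Low, Organic: 256×206/657 = 80.2679
  Low, Synthetic: 256×231/657 = 90.0091
  Medium, None: 182×220/657 = 60.9437
  Medium, Organic: 182×206/657 = 57.0654
  Medium, Synthetic: 182×231/657 = 63.9909
  High, None: 219×220/657 = 73.3333
  High, Organic: 219×206/657 = 68.6667
  High, Synthetic: 219×231/657 = 77.0000
Contributions (O − E)²/E:
  (74 − 85.7230)²/85.7230 = 1.6032
  (95 − 80.2679)²/80.2679 = 2.7039
  (87 − 90.0091)²/90.0091 = 0.1006
  (69 − 60.9437)²/60.9437 = 1.0650
  (56 − 57.0654)²/57.0654 = 0.0199
  (57 − 63.9909)²/63.9909 = 0.7637
  (77 − 73.3333)²/73.3333 = 0.1833
  (55 − 68.6667)²/68.6667 = 2.7201
  (87 − 77.0000)²/77.0000 = 1.2987
χ² = 1.6032 + 2.7039 + 0.1006 + 1.0650 + 0.0199 + 0.7637 + 0.1833 + 2.7201 + 1.2987 = 10.458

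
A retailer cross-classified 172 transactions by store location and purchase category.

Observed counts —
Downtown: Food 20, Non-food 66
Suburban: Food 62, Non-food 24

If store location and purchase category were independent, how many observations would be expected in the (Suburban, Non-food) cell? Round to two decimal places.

45.00

Row total (Suburban) = 86; column total (Non-food) = 90; grand total N = 172.
Expected count = (row total × column total) / N = 86 × 90 / 172 = 45.00.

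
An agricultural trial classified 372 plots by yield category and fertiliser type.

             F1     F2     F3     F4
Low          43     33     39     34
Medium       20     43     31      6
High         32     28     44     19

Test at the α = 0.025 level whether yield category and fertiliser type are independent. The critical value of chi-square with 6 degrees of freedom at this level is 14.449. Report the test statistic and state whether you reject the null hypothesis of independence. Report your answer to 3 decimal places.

Row totals: 149, 100, 123. Column totals: 95, 104, 114, 59. Grand total N = 372.
Expected counts (row total × column total / N):
  Low, F1: 149×95/372 = 38.0511
  Low, F2: 149×104/372 = 41.6559
  Low, F3: 149×114/372 = 45.6613
  Low, F4: 149×59/372 = 23.6317
  Medium, F1: 100×95/372 = 25.5376
  Medium, F2: 100×104/372 = 27.9570
  Medium, F3: 100×114/372 = 30.6452
  Medium, F4: 100×59/372 = 15.8602
  High, F1: 123×95/372 = 31.4113
  High, F2: 123×104/372 = 34.3871
  High, F3: 123×114/372 = 37.6935
  High, F4: 123×59/372 = 19.5081
Contributions (O − E)²/E:
  (43 − 38.0511)²/38.0511 = 0.6437
  (33 − 41.6559)²/41.6559 = 1.7987
  (39 − 45.6613)²/45.6613 = 0.9718
  (34 − 23.6317)²/23.6317 = 4.5490
  (20 − 25.5376)²/25.5376 = 1.2008
  (43 − 27.9570)²/27.9570 = 8.0943
  (31 − 30.6452)²/30.6452 = 0.0041
  (6 − 15.8602)²/15.8602 = 6.1300
  (32 − 31.4113)²/31.4113 = 0.0110
  (28 − 34.3871)²/34.3871 = 1.1863
  (44 − 37.6935)²/37.6935 = 1.0551
  (19 − 19.5081)²/19.5081 = 0.0132
χ² = 0.6437 + 1.7987 + 0.9718 + 4.5490 + 1.2008 + 8.0943 + 0.0041 + 6.1300 + 0.0110 + 1.1863 + 1.0551 + 0.0132 = 25.658
df = (3−1)(4−1) = 6. Since 25.658 > 14.449, reject the null hypothesis of independence at α = 0.025.

25.658; reject H₀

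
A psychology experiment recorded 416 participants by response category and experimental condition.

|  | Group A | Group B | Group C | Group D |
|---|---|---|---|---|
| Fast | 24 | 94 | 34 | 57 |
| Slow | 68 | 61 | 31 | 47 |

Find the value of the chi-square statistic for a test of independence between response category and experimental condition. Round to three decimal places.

Row totals: 209, 207. Column totals: 92, 155, 65, 104. Grand total N = 416.
Expected counts (row total × column total / N):
  Fast, Group A: 209×92/416 = 46.22115
  Fast, Group B: 209×155/416 = 77.87260
  Fast, Group C: 209×65/416 = 32.65625
  Fast, Group D: 209×104/416 = 52.25000
  Slow, Group A: 207×92/416 = 45.77885
  Slow, Group B: 207×155/416 = 77.12740
  Slow, Group C: 207×65/416 = 32.34375
  Slow, Group D: 207×104/416 = 51.75000
Contributions (O − E)²/E:
  (24 − 46.22115)²/46.22115 = 10.6830
  (94 − 77.87260)²/77.87260 = 3.3400
  (34 − 32.65625)²/32.65625 = 0.0553
  (57 − 52.25000)²/52.25000 = 0.4318
  (68 − 45.77885)²/45.77885 = 10.7862
  (61 − 77.12740)²/77.12740 = 3.3723
  (31 − 32.34375)²/32.34375 = 0.0558
  (47 − 51.75000)²/51.75000 = 0.4360
χ² = 10.6830 + 3.3400 + 0.0553 + 0.4318 + 10.7862 + 3.3723 + 0.0558 + 0.4360 = 29.160

29.160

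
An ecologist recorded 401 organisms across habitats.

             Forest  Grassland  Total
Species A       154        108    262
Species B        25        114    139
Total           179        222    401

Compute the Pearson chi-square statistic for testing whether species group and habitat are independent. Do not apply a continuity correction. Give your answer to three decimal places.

61.154

Grand total N = 401.
Expected counts (row total × column total / N):
  Species A, Forest: 262×179/401 = 116.9526
  Species A, Grassland: 262×222/401 = 145.0474
  Species B, Forest: 139×179/401 = 62.0474
  Species B, Grassland: 139×222/401 = 76.9526
Contributions (O − E)²/E:
  (154 − 116.9526)²/116.9526 = 11.7356
  (108 − 145.0474)²/145.0474 = 9.4625
  (25 − 62.0474)²/62.0474 = 22.1203
  (114 − 76.9526)²/76.9526 = 17.8358
χ² = 11.7356 + 9.4625 + 22.1203 + 17.8358 = 61.154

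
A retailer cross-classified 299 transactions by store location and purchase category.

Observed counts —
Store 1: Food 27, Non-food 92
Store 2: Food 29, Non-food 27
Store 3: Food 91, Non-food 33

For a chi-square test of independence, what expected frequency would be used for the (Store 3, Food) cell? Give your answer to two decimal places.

Row total (Store 3) = 124; column total (Food) = 147; grand total N = 299.
Expected count = (row total × column total) / N = 124 × 147 / 299 = 60.96.

60.96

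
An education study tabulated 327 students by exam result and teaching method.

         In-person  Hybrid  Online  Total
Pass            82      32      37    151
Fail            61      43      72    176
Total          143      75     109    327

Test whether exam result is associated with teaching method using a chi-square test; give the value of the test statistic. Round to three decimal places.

14.107

Grand total N = 327.
Expected counts (row total × column total / N):
  Pass, In-person: 151×143/327 = 66.0336
  Pass, Hybrid: 151×75/327 = 34.6330
  Pass, Online: 151×109/327 = 50.3333
  Fail, In-person: 176×143/327 = 76.9664
  Fail, Hybrid: 176×75/327 = 40.3670
  Fail, Online: 176×109/327 = 58.6667
Contributions (O − E)²/E:
  (82 − 66.0336)²/66.0336 = 3.8605
  (32 − 34.6330)²/34.6330 = 0.2002
  (37 − 50.3333)²/50.3333 = 3.5320
  (61 − 76.9664)²/76.9664 = 3.3122
  (43 − 40.3670)²/40.3670 = 0.1717
  (72 − 58.6667)²/58.6667 = 3.0303
χ² = 3.8605 + 0.2002 + 3.5320 + 3.3122 + 0.1717 + 3.0303 = 14.107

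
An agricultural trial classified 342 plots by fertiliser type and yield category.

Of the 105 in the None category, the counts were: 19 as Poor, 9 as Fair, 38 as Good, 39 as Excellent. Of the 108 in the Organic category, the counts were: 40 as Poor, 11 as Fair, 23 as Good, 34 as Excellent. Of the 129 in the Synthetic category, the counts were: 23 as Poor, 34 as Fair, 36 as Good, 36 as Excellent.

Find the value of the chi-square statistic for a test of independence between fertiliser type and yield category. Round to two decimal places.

Row totals: 105, 108, 129. Column totals: 82, 54, 97, 109. Grand total N = 342.
Expected counts (row total × column total / N):
  None, Poor: 105×82/342 = 25.175
  None, Fair: 105×54/342 = 16.579
  None, Good: 105×97/342 = 29.781
  None, Excellent: 105×109/342 = 33.465
  Organic, Poor: 108×82/342 = 25.895
  Organic, Fair: 108×54/342 = 17.053
  Organic, Good: 108×97/342 = 30.632
  Organic, Excellent: 108×109/342 = 34.421
  Synthetic, Poor: 129×82/342 = 30.930
  Synthetic, Fair: 129×54/342 = 20.368
  Synthetic, Good: 129×97/342 = 36.588
  Synthetic, Excellent: 129×109/342 = 41.114
Contributions (O − E)²/E:
  (19 − 25.175)²/25.175 = 1.5146
  (9 − 16.579)²/16.579 = 3.4647
  (38 − 29.781)²/29.781 = 2.2683
  (39 − 33.465)²/33.465 = 0.9155
  (40 − 25.895)²/25.895 = 7.6830
  (11 − 17.053)²/17.053 = 2.1485
  (23 − 30.632)²/30.632 = 1.9015
  (34 − 34.421)²/34.421 = 0.0051
  (23 − 30.930)²/30.930 = 2.0331
  (34 − 20.368)²/20.368 = 9.1237
  (36 − 36.588)²/36.588 = 0.0094
  (36 − 41.114)²/41.114 = 0.6361
χ² = 1.5146 + 3.4647 + 2.2683 + 0.9155 + 7.6830 + 2.1485 + 1.9015 + 0.0051 + 2.0331 + 9.1237 + 0.0094 + 0.6361 = 31.70

31.70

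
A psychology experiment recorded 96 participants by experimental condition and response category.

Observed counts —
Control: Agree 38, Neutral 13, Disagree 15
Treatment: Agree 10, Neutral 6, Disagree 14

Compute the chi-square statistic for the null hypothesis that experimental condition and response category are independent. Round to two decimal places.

6.34

Row totals: 66, 30. Column totals: 48, 19, 29. Grand total N = 96.
Expected counts (row total × column total / N):
  Control, Agree: 66×48/96 = 33.000
  Control, Neutral: 66×19/96 = 13.062
  Control, Disagree: 66×29/96 = 19.938
  Treatment, Agree: 30×48/96 = 15.000
  Treatment, Neutral: 30×19/96 = 5.938
  Treatment, Disagree: 30×29/96 = 9.062
Contributions (O − E)²/E:
  (38 − 33.000)²/33.000 = 0.7576
  (13 − 13.062)²/13.062 = 0.0003
  (15 − 19.938)²/19.938 = 1.2230
  (10 − 15.000)²/15.000 = 1.6667
  (6 − 5.938)²/5.938 = 0.0006
  (14 − 9.062)²/9.062 = 2.6908
χ² = 0.7576 + 0.0003 + 1.2230 + 1.6667 + 0.0006 + 2.6908 = 6.34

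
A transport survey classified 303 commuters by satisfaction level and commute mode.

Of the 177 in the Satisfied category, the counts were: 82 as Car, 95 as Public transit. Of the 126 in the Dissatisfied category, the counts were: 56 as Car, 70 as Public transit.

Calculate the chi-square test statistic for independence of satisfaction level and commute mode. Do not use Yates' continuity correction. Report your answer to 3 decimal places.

Row totals: 177, 126. Column totals: 138, 165. Grand total N = 303.
Expected counts (row total × column total / N):
  Satisfied, Car: 177×138/303 = 80.6139
  Satisfied, Public transit: 177×165/303 = 96.3861
  Dissatisfied, Car: 126×138/303 = 57.3861
  Dissatisfied, Public transit: 126×165/303 = 68.6139
Contributions (O − E)²/E:
  (82 − 80.6139)²/80.6139 = 0.0238
  (95 − 96.3861)²/96.3861 = 0.0199
  (56 − 57.3861)²/57.3861 = 0.0335
  (70 − 68.6139)²/68.6139 = 0.0280
χ² = 0.0238 + 0.0199 + 0.0335 + 0.0280 = 0.105

0.105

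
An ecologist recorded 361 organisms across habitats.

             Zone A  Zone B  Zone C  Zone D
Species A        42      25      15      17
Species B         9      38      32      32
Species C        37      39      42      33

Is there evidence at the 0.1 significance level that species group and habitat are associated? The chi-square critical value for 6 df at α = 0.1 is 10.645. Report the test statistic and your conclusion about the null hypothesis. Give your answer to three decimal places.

Row totals: 99, 111, 151. Column totals: 88, 102, 89, 82. Grand total N = 361.
Expected counts (row total × column total / N):
  Species A, Zone A: 99×88/361 = 24.13296
  Species A, Zone B: 99×102/361 = 27.97230
  Species A, Zone C: 99×89/361 = 24.40720
  Species A, Zone D: 99×82/361 = 22.48753
  Species B, Zone A: 111×88/361 = 27.05817
  Species B, Zone B: 111×102/361 = 31.36288
  Species B, Zone C: 111×89/361 = 27.36565
  Species B, Zone D: 111×82/361 = 25.21330
  Species C, Zone A: 151×88/361 = 36.80886
  Species C, Zone B: 151×102/361 = 42.66482
  Species C, Zone C: 151×89/361 = 37.22715
  Species C, Zone D: 151×82/361 = 34.29917
Contributions (O − E)²/E:
  (42 − 24.13296)²/24.13296 = 13.2280
  (25 − 27.97230)²/27.97230 = 0.3158
  (15 − 24.40720)²/24.40720 = 3.6258
  (17 − 22.48753)²/22.48753 = 1.3391
  (9 − 27.05817)²/27.05817 = 12.0517
  (38 − 31.36288)²/31.36288 = 1.4046
  (32 − 27.36565)²/27.36565 = 0.7848
  (32 − 25.21330)²/25.21330 = 1.8268
  (37 − 36.80886)²/36.80886 = 0.0010
  (39 − 42.66482)²/42.66482 = 0.3148
  (42 − 37.22715)²/37.22715 = 0.6119
  (33 − 34.29917)²/34.29917 = 0.0492
χ² = 13.2280 + 0.3158 + 3.6258 + 1.3391 + 12.0517 + 1.4046 + 0.7848 + 1.8268 + 0.0010 + 0.3148 + 0.6119 + 0.0492 = 35.554
df = (3−1)(4−1) = 6. Since 35.554 > 10.645, reject the null hypothesis of independence at α = 0.1.

35.554; reject H₀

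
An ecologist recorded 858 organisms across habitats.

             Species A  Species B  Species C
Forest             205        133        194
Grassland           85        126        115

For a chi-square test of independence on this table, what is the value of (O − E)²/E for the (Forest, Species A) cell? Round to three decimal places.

Row total (Forest) = 532; column total (Species A) = 290; N = 858.
Expected count E = 532 × 290 / 858 = 179.8135.
Contribution = (O − E)²/E = (205 − 179.8135)² / 179.8135 = 3.528.

3.528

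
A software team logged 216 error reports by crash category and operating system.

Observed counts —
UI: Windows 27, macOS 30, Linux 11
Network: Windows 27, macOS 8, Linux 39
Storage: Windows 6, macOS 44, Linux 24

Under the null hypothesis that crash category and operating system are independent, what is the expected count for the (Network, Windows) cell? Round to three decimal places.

Row total (Network) = 74; column total (Windows) = 60; grand total N = 216.
Expected count = (row total × column total) / N = 74 × 60 / 216 = 20.556.

20.556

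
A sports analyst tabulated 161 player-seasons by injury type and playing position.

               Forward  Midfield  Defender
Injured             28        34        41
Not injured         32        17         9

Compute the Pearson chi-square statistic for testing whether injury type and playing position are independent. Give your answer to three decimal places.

Row totals: 103, 58. Column totals: 60, 51, 50. Grand total N = 161.
Expected counts (row total × column total / N):
  Injured, Forward: 103×60/161 = 38.3851
  Injured, Midfield: 103×51/161 = 32.6273
  Injured, Defender: 103×50/161 = 31.9876
  Not injured, Forward: 58×60/161 = 21.6149
  Not injured, Midfield: 58×51/161 = 18.3727
  Not injured, Defender: 58×50/161 = 18.0124
Contributions (O − E)²/E:
  (28 − 38.3851)²/38.3851 = 2.8097
  (34 − 32.6273)²/32.6273 = 0.0578
  (41 − 31.9876)²/31.9876 = 2.5392
  (32 − 21.6149)²/21.6149 = 4.9896
  (17 − 18.3727)²/18.3727 = 0.1026
  (9 − 18.0124)²/18.0124 = 4.5093
χ² = 2.8097 + 0.0578 + 2.5392 + 4.9896 + 0.1026 + 4.5093 = 15.008

15.008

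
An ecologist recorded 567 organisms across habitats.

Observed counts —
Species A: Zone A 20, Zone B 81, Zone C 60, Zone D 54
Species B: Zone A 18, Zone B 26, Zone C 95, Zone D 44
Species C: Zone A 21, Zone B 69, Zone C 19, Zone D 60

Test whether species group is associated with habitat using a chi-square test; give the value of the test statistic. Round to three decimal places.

79.249

Row totals: 215, 183, 169. Column totals: 59, 176, 174, 158. Grand total N = 567.
Expected counts (row total × column total / N):
  Species A, Zone A: 215×59/567 = 22.3721
  Species A, Zone B: 215×176/567 = 66.7372
  Species A, Zone C: 215×174/567 = 65.9788
  Species A, Zone D: 215×158/567 = 59.9118
  Species B, Zone A: 183×59/567 = 19.0423
  Species B, Zone B: 183×176/567 = 56.8042
  Species B, Zone C: 183×174/567 = 56.1587
  Species B, Zone D: 183×158/567 = 50.9947
  Species C, Zone A: 169×59/567 = 17.5855
  Species C, Zone B: 169×176/567 = 52.4586
  Species C, Zone C: 169×174/567 = 51.8624
  Species C, Zone D: 169×158/567 = 47.0935
Contributions (O − E)²/E:
  (20 − 22.3721)²/22.3721 = 0.2515
  (81 − 66.7372)²/66.7372 = 3.0482
  (60 − 65.9788)²/65.9788 = 0.5418
  (54 − 59.9118)²/59.9118 = 0.5833
  (18 − 19.0423)²/19.0423 = 0.0571
  (26 − 56.8042)²/56.8042 = 16.7047
  (95 − 56.1587)²/56.1587 = 26.8640
  (44 − 50.9947)²/50.9947 = 0.9594
  (21 − 17.5855)²/17.5855 = 0.6630
  (69 − 52.4586)²/52.4586 = 5.2159
  (19 − 51.8624)²/51.8624 = 20.8231
  (60 − 47.0935)²/47.0935 = 3.5372
χ² = 0.2515 + 3.0482 + 0.5418 + 0.5833 + 0.0571 + 16.7047 + 26.8640 + 0.9594 + 0.6630 + 5.2159 + 20.8231 + 3.5372 = 79.249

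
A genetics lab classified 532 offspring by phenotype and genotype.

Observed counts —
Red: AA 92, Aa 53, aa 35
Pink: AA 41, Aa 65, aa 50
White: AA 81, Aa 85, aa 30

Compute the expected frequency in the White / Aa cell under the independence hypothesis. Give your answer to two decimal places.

74.79

Row total (White) = 196; column total (Aa) = 203; grand total N = 532.
Expected count = (row total × column total) / N = 196 × 203 / 532 = 74.79.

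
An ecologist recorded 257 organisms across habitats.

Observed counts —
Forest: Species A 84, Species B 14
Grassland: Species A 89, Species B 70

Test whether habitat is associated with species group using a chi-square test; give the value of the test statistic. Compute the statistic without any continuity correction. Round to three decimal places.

24.372

Row totals: 98, 159. Column totals: 173, 84. Grand total N = 257.
Expected counts (row total × column total / N):
  Forest, Species A: 98×173/257 = 65.9689
  Forest, Species B: 98×84/257 = 32.0311
  Grassland, Species A: 159×173/257 = 107.0311
  Grassland, Species B: 159×84/257 = 51.9689
Contributions (O − E)²/E:
  (84 − 65.9689)²/65.9689 = 4.9284
  (14 − 32.0311)²/32.0311 = 10.1502
  (89 − 107.0311)²/107.0311 = 3.0376
  (70 − 51.9689)²/51.9689 = 6.2561
χ² = 4.9284 + 10.1502 + 3.0376 + 6.2561 = 24.372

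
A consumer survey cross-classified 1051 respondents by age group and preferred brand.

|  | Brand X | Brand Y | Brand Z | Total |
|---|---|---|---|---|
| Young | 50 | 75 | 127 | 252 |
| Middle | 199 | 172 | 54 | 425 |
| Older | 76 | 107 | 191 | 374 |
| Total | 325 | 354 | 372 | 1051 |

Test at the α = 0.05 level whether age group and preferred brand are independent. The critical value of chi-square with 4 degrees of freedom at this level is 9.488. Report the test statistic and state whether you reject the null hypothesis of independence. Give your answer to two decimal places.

171.97; reject H₀

Grand total N = 1051.
Expected counts (row total × column total / N):
  Young, Brand X: 252×325/1051 = 77.926
  Young, Brand Y: 252×354/1051 = 84.879
  Young, Brand Z: 252×372/1051 = 89.195
  Middle, Brand X: 425×325/1051 = 131.422
  Middle, Brand Y: 425×354/1051 = 143.149
  Middle, Brand Z: 425×372/1051 = 150.428
  Older, Brand X: 374×325/1051 = 115.652
  Older, Brand Y: 374×354/1051 = 125.971
  Older, Brand Z: 374×372/1051 = 132.377
Contributions (O − E)²/E:
  (50 − 77.926)²/77.926 = 10.0077
  (75 − 84.879)²/84.879 = 1.1498
  (127 − 89.195)²/89.195 = 16.0235
  (199 − 131.422)²/131.422 = 34.7490
  (172 − 143.149)²/143.149 = 5.8148
  (54 − 150.428)²/150.428 = 61.8127
  (76 − 115.652)²/115.652 = 13.5949
  (107 − 125.971)²/125.971 = 2.8570
  (191 − 132.377)²/132.377 = 25.9611
χ² = 10.0077 + 1.1498 + 16.0235 + 34.7490 + 5.8148 + 61.8127 + 13.5949 + 2.8570 + 25.9611 = 171.97
df = (3−1)(3−1) = 4. Since 171.97 > 9.488, reject the null hypothesis of independence at α = 0.05.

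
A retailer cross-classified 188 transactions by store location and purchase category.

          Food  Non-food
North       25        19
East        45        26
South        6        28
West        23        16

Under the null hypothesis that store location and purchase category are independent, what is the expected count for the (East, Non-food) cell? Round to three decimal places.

33.612

Row total (East) = 71; column total (Non-food) = 89; grand total N = 188.
Expected count = (row total × column total) / N = 71 × 89 / 188 = 33.612.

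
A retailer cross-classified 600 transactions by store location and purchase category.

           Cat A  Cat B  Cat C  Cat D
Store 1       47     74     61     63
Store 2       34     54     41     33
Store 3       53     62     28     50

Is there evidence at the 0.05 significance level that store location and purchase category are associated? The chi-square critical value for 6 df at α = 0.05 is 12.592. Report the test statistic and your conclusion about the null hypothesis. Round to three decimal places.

11.984; fail to reject H₀

Row totals: 245, 162, 193. Column totals: 134, 190, 130, 146. Grand total N = 600.
Expected counts (row total × column total / N):
  Store 1, Cat A: 245×134/600 = 54.7167
  Store 1, Cat B: 245×190/600 = 77.5833
  Store 1, Cat C: 245×130/600 = 53.0833
  Store 1, Cat D: 245×146/600 = 59.6167
  Store 2, Cat A: 162×134/600 = 36.1800
  Store 2, Cat B: 162×190/600 = 51.3000
  Store 2, Cat C: 162×130/600 = 35.1000
  Store 2, Cat D: 162×146/600 = 39.4200
  Store 3, Cat A: 193×134/600 = 43.1033
  Store 3, Cat B: 193×190/600 = 61.1167
  Store 3, Cat C: 193×130/600 = 41.8167
  Store 3, Cat D: 193×146/600 = 46.9633
Contributions (O − E)²/E:
  (47 − 54.7167)²/54.7167 = 1.0883
  (74 − 77.5833)²/77.5833 = 0.1655
  (61 − 53.0833)²/53.0833 = 1.1807
  (63 − 59.6167)²/59.6167 = 0.1920
  (34 − 36.1800)²/36.1800 = 0.1314
  (54 − 51.3000)²/51.3000 = 0.1421
  (41 − 35.1000)²/35.1000 = 0.9917
  (33 − 39.4200)²/39.4200 = 1.0456
  (53 − 43.1033)²/43.1033 = 2.2723
  (62 − 61.1167)²/61.1167 = 0.0128
  (28 − 41.8167)²/41.8167 = 4.5652
  (50 − 46.9633)²/46.9633 = 0.1964
χ² = 1.0883 + 0.1655 + 1.1807 + 0.1920 + 0.1314 + 0.1421 + 0.9917 + 1.0456 + 2.2723 + 0.0128 + 4.5652 + 0.1964 = 11.984
df = (3−1)(4−1) = 6. Since 11.984 < 12.592, fail to reject the null hypothesis of independence at α = 0.05.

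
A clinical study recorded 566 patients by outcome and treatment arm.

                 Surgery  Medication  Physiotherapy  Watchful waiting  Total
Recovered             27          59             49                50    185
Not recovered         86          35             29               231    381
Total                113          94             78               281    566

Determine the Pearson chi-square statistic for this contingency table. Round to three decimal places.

Grand total N = 566.
Expected counts (row total × column total / N):
  Recovered, Surgery: 185×113/566 = 36.9346
  Recovered, Medication: 185×94/566 = 30.7244
  Recovered, Physiotherapy: 185×78/566 = 25.4947
  Recovered, Watchful waiting: 185×281/566 = 91.8463
  Not recovered, Surgery: 381×113/566 = 76.0654
  Not recovered, Medication: 381×94/566 = 63.2756
  Not recovered, Physiotherapy: 381×78/566 = 52.5053
  Not recovered, Watchful waiting: 381×281/566 = 189.1537
Contributions (O − E)²/E:
  (27 − 36.9346)²/36.9346 = 2.6722
  (59 − 30.7244)²/30.7244 = 26.0220
  (49 − 25.4947)²/25.4947 = 21.6711
  (50 − 91.8463)²/91.8463 = 19.0657
  (86 − 76.0654)²/76.0654 = 1.2975
  (35 − 63.2756)²/63.2756 = 12.6354
  (29 − 52.5053)²/52.5053 = 10.5227
  (231 − 189.1537)²/189.1537 = 9.2576
χ² = 2.6722 + 26.0220 + 21.6711 + 19.0657 + 1.2975 + 12.6354 + 10.5227 + 9.2576 = 103.144

103.144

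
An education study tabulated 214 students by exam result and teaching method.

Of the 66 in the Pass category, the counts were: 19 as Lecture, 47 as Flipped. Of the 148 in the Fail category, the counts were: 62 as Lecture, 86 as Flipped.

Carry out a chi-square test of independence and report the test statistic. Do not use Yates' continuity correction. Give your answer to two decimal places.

Row totals: 66, 148. Column totals: 81, 133. Grand total N = 214.
Expected counts (row total × column total / N):
  Pass, Lecture: 66×81/214 = 24.981
  Pass, Flipped: 66×133/214 = 41.019
  Fail, Lecture: 148×81/214 = 56.019
  Fail, Flipped: 148×133/214 = 91.981
Contributions (O − E)²/E:
  (19 − 24.981)²/24.981 = 1.4320
  (47 − 41.019)²/41.019 = 0.8721
  (62 − 56.019)²/56.019 = 0.6386
  (86 − 91.981)²/91.981 = 0.3889
χ² = 1.4320 + 0.8721 + 0.6386 + 0.3889 = 3.33

3.33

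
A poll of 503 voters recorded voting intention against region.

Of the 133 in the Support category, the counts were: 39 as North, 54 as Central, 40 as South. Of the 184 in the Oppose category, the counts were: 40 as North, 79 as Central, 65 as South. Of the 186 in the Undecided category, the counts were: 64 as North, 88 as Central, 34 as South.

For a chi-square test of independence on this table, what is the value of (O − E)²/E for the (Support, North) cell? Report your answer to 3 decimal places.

0.037

Row total (Support) = 133; column total (North) = 143; N = 503.
Expected count E = 133 × 143 / 503 = 37.8111.
Contribution = (O − E)²/E = (39 − 37.8111)² / 37.8111 = 0.037.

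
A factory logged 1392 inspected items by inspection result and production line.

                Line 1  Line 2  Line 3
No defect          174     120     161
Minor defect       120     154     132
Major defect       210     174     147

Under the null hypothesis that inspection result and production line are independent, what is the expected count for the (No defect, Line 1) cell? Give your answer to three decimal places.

164.741

Row total (No defect) = 455; column total (Line 1) = 504; grand total N = 1392.
Expected count = (row total × column total) / N = 455 × 504 / 1392 = 164.741.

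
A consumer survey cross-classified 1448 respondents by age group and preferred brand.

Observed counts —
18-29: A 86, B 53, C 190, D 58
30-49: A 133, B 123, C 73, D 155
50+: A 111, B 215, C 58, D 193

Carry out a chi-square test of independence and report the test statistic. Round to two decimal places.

264.27

Row totals: 387, 484, 577. Column totals: 330, 391, 321, 406. Grand total N = 1448.
Expected counts (row total × column total / N):
  18-29, A: 387×330/1448 = 88.198
  18-29, B: 387×391/1448 = 104.501
  18-29, C: 387×321/1448 = 85.792
  18-29, D: 387×406/1448 = 108.510
  30-49, A: 484×330/1448 = 110.304
  30-49, B: 484×391/1448 = 130.693
  30-49, C: 484×321/1448 = 107.296
  30-49, D: 484×406/1448 = 135.707
  50+, A: 577×330/1448 = 131.499
  50+, B: 577×391/1448 = 155.806
  50+, C: 577×321/1448 = 127.912
  50+, D: 577×406/1448 = 161.783
Contributions (O − E)²/E:
  (86 − 88.198)²/88.198 = 0.0548
  (53 − 104.501)²/104.501 = 25.3811
  (190 − 85.792)²/85.792 = 126.5772
  (58 − 108.510)²/108.510 = 23.5118
  (133 − 110.304)²/110.304 = 4.6699
  (123 − 130.693)²/130.693 = 0.4528
  (73 − 107.296)²/107.296 = 10.9623
  (155 − 135.707)²/135.707 = 2.7428
  (111 − 131.499)²/131.499 = 3.1955
  (215 − 155.806)²/155.806 = 22.4891
  (58 − 127.912)²/127.912 = 38.2113
  (193 − 161.783)²/161.783 = 6.0235
χ² = 0.0548 + 25.3811 + 126.5772 + 23.5118 + 4.6699 + 0.4528 + 10.9623 + 2.7428 + 3.1955 + 22.4891 + 38.2113 + 6.0235 = 264.27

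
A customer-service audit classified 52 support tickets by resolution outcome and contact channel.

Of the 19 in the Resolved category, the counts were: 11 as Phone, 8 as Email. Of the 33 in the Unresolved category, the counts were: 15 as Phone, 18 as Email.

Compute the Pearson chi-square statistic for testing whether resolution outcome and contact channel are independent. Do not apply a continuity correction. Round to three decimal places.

0.746

Row totals: 19, 33. Column totals: 26, 26. Grand total N = 52.
Expected counts (row total × column total / N):
  Resolved, Phone: 19×26/52 = 9.5000
  Resolved, Email: 19×26/52 = 9.5000
  Unresolved, Phone: 33×26/52 = 16.5000
  Unresolved, Email: 33×26/52 = 16.5000
Contributions (O − E)²/E:
  (11 − 9.5000)²/9.5000 = 0.2368
  (8 − 9.5000)²/9.5000 = 0.2368
  (15 − 16.5000)²/16.5000 = 0.1364
  (18 − 16.5000)²/16.5000 = 0.1364
χ² = 0.2368 + 0.2368 + 0.1364 + 0.1364 = 0.746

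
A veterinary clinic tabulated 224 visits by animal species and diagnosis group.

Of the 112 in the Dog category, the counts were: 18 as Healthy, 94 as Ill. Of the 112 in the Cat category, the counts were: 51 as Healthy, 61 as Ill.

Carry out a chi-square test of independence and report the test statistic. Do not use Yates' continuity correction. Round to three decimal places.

Row totals: 112, 112. Column totals: 69, 155. Grand total N = 224.
Expected counts (row total × column total / N):
  Dog, Healthy: 112×69/224 = 34.5000
  Dog, Ill: 112×155/224 = 77.5000
  Cat, Healthy: 112×69/224 = 34.5000
  Cat, Ill: 112×155/224 = 77.5000
Contributions (O − E)²/E:
  (18 − 34.5000)²/34.5000 = 7.8913
  (94 − 77.5000)²/77.5000 = 3.5129
  (51 − 34.5000)²/34.5000 = 7.8913
  (61 − 77.5000)²/77.5000 = 3.5129
χ² = 7.8913 + 3.5129 + 7.8913 + 3.5129 = 22.808

22.808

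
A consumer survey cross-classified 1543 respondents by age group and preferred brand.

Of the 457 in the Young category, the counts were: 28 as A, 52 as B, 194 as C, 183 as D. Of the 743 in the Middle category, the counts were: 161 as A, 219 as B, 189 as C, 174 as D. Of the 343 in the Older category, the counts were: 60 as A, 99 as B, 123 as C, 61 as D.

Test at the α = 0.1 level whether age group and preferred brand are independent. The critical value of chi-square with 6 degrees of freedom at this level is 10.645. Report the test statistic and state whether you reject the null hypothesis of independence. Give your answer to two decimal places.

155.10; reject H₀

Row totals: 457, 743, 343. Column totals: 249, 370, 506, 418. Grand total N = 1543.
Expected counts (row total × column total / N):
  Young, A: 457×249/1543 = 73.748
  Young, B: 457×370/1543 = 109.585
  Young, C: 457×506/1543 = 149.865
  Young, D: 457×418/1543 = 123.802
  Middle, A: 743×249/1543 = 119.901
  Middle, B: 743×370/1543 = 178.166
  Middle, C: 743×506/1543 = 243.654
  Middle, D: 743×418/1543 = 201.279
  Older, A: 343×249/1543 = 55.351
  Older, B: 343×370/1543 = 82.249
  Older, C: 343×506/1543 = 112.481
  Older, D: 343×418/1543 = 92.919
Contributions (O − E)²/E:
  (28 − 73.748)²/73.748 = 28.3788
  (52 − 109.585)²/109.585 = 30.2599
  (194 − 149.865)²/149.865 = 12.9977
  (183 − 123.802)²/123.802 = 28.3065
  (161 − 119.901)²/119.901 = 14.0877
  (219 − 178.166)²/178.166 = 9.3588
  (189 − 243.654)²/243.654 = 12.2594
  (174 − 201.279)²/201.279 = 3.6971
  (60 − 55.351)²/55.351 = 0.3905
  (99 − 82.249)²/82.249 = 3.4115
  (123 − 112.481)²/112.481 = 0.9837
  (61 − 92.919)²/92.919 = 10.9646
χ² = 28.3788 + 30.2599 + 12.9977 + 28.3065 + 14.0877 + 9.3588 + 12.2594 + 3.6971 + 0.3905 + 3.4115 + 0.9837 + 10.9646 = 155.10
df = (3−1)(4−1) = 6. Since 155.10 > 10.645, reject the null hypothesis of independence at α = 0.1.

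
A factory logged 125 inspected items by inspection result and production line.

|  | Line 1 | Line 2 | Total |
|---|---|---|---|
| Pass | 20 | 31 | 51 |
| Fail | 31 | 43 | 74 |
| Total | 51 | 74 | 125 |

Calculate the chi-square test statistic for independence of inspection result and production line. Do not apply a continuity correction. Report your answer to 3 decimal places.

0.090

Grand total N = 125.
Expected counts (row total × column total / N):
  Pass, Line 1: 51×51/125 = 20.8080
  Pass, Line 2: 51×74/125 = 30.1920
  Fail, Line 1: 74×51/125 = 30.1920
  Fail, Line 2: 74×74/125 = 43.8080
Contributions (O − E)²/E:
  (20 − 20.8080)²/20.8080 = 0.0314
  (31 − 30.1920)²/30.1920 = 0.0216
  (31 − 30.1920)²/30.1920 = 0.0216
  (43 − 43.8080)²/43.8080 = 0.0149
χ² = 0.0314 + 0.0216 + 0.0216 + 0.0149 = 0.090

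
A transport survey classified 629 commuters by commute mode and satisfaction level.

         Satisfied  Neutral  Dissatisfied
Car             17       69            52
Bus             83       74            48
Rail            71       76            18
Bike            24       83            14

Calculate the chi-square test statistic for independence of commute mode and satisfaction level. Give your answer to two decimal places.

Row totals: 138, 205, 165, 121. Column totals: 195, 302, 132. Grand total N = 629.
Expected counts (row total × column total / N):
  Car, Satisfied: 138×195/629 = 42.782
  Car, Neutral: 138×302/629 = 66.258
  Car, Dissatisfied: 138×132/629 = 28.960
  Bus, Satisfied: 205×195/629 = 63.553
  Bus, Neutral: 205×302/629 = 98.426
  Bus, Dissatisfied: 205×132/629 = 43.021
  Rail, Satisfied: 165×195/629 = 51.153
  Rail, Neutral: 165×302/629 = 79.221
  Rail, Dissatisfied: 165×132/629 = 34.626
  Bike, Satisfied: 121×195/629 = 37.512
  Bike, Neutral: 121×302/629 = 58.095
  Bike, Dissatisfied: 121×132/629 = 25.393
Contributions (O − E)²/E:
  (17 − 42.782)²/42.782 = 15.5372
  (69 − 66.258)²/66.258 = 0.1135
  (52 − 28.960)²/28.960 = 18.3302
  (83 − 63.553)²/63.553 = 5.9507
  (74 − 98.426)²/98.426 = 6.0617
  (48 − 43.021)²/43.021 = 0.5762
  (71 − 51.153)²/51.153 = 7.7005
  (76 − 79.221)²/79.221 = 0.1310
  (18 − 34.626)²/34.626 = 7.9831
  (24 − 37.512)²/37.512 = 4.8671
  (83 − 58.095)²/58.095 = 10.6766
  (14 − 25.393)²/25.393 = 5.1117
χ² = 15.5372 + 0.1135 + 18.3302 + 5.9507 + 6.0617 + 0.5762 + 7.7005 + 0.1310 + 7.9831 + 4.8671 + 10.6766 + 5.1117 = 83.04

83.04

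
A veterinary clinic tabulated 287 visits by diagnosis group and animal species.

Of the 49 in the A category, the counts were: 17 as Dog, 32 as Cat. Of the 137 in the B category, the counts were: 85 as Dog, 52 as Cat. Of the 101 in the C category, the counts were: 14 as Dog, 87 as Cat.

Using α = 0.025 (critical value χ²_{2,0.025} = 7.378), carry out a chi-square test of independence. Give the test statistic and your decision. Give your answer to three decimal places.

Row totals: 49, 137, 101. Column totals: 116, 171. Grand total N = 287.
Expected counts (row total × column total / N):
  A, Dog: 49×116/287 = 19.8049
  A, Cat: 49×171/287 = 29.1951
  B, Dog: 137×116/287 = 55.3728
  B, Cat: 137×171/287 = 81.6272
  C, Dog: 101×116/287 = 40.8223
  C, Cat: 101×171/287 = 60.1777
Contributions (O − E)²/E:
  (17 − 19.8049)²/19.8049 = 0.3972
  (32 − 29.1951)²/29.1951 = 0.2695
  (85 − 55.3728)²/55.3728 = 15.8520
  (52 − 81.6272)²/81.6272 = 10.7534
  (14 − 40.8223)²/40.8223 = 17.6236
  (87 − 60.1777)²/60.1777 = 11.9552
χ² = 0.3972 + 0.2695 + 15.8520 + 10.7534 + 17.6236 + 11.9552 = 56.851
df = (3−1)(2−1) = 2. Since 56.851 > 7.378, reject the null hypothesis of independence at α = 0.025.

56.851; reject H₀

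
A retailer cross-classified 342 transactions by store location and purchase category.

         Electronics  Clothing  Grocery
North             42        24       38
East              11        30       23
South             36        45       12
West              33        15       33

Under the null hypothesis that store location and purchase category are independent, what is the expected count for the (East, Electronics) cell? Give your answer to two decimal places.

Row total (East) = 64; column total (Electronics) = 122; grand total N = 342.
Expected count = (row total × column total) / N = 64 × 122 / 342 = 22.83.

22.83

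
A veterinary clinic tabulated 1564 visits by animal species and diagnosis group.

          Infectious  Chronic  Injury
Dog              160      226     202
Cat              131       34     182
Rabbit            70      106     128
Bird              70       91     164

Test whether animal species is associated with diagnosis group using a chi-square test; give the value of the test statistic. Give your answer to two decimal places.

Row totals: 588, 347, 304, 325. Column totals: 431, 457, 676. Grand total N = 1564.
Expected counts (row total × column total / N):
  Dog, Infectious: 588×431/1564 = 162.0384
  Dog, Chronic: 588×457/1564 = 171.8133
  Dog, Injury: 588×676/1564 = 254.1483
  Cat, Infectious: 347×431/1564 = 95.6247
  Cat, Chronic: 347×457/1564 = 101.3932
  Cat, Injury: 347×676/1564 = 149.9821
  Rabbit, Infectious: 304×431/1564 = 83.7749
  Rabbit, Chronic: 304×457/1564 = 88.8286
  Rabbit, Injury: 304×676/1564 = 131.3964
  Bird, Infectious: 325×431/1564 = 89.5620
  Bird, Chronic: 325×457/1564 = 94.9648
  Bird, Injury: 325×676/1564 = 140.4731
Contributions (O − E)²/E:
  (160 − 162.0384)²/162.0384 = 0.0256
  (226 − 171.8133)²/171.8133 = 17.0895
  (202 − 254.1483)²/254.1483 = 10.7002
  (131 − 95.6247)²/95.6247 = 13.0867
  (34 − 101.3932)²/101.3932 = 44.7944
  (182 − 149.9821)²/149.9821 = 6.8351
  (70 − 83.7749)²/83.7749 = 2.2650
  (106 − 88.8286)²/88.8286 = 3.3194
  (128 − 131.3964)²/131.3964 = 0.0878
  (70 − 89.5620)²/89.5620 = 4.2727
  (91 − 94.9648)²/94.9648 = 0.1655
  (164 − 140.4731)²/140.4731 = 3.9404
χ² = 0.0256 + 17.0895 + 10.7002 + 13.0867 + 44.7944 + 6.8351 + 2.2650 + 3.3194 + 0.0878 + 4.2727 + 0.1655 + 3.9404 = 106.58

106.58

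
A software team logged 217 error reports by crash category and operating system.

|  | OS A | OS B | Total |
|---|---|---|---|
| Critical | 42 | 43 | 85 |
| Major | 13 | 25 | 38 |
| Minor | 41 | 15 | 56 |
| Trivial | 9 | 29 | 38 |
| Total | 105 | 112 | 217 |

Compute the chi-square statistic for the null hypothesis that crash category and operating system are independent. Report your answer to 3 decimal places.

26.200

Grand total N = 217.
Expected counts (row total × column total / N):
  Critical, OS A: 85×105/217 = 41.1290
  Critical, OS B: 85×112/217 = 43.8710
  Major, OS A: 38×105/217 = 18.3871
  Major, OS B: 38×112/217 = 19.6129
  Minor, OS A: 56×105/217 = 27.0968
  Minor, OS B: 56×112/217 = 28.9032
  Trivial, OS A: 38×105/217 = 18.3871
  Trivial, OS B: 38×112/217 = 19.6129
Contributions (O − E)²/E:
  (42 − 41.1290)²/41.1290 = 0.0184
  (43 − 43.8710)²/43.8710 = 0.0173
  (13 − 18.3871)²/18.3871 = 1.5783
  (25 − 19.6129)²/19.6129 = 1.4797
  (41 − 27.0968)²/27.0968 = 7.1336
  (15 − 28.9032)²/28.9032 = 6.6878
  (9 − 18.3871)²/18.3871 = 4.7924
  (29 − 19.6129)²/19.6129 = 4.4928
χ² = 0.0184 + 0.0173 + 1.5783 + 1.4797 + 7.1336 + 6.6878 + 4.7924 + 4.4928 = 26.200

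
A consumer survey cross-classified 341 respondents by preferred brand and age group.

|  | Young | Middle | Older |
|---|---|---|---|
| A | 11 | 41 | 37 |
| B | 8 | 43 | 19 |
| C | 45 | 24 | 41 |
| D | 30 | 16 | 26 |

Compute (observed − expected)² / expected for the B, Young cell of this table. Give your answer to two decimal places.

Row total (B) = 70; column total (Young) = 94; N = 341.
Expected count E = 70 × 94 / 341 = 19.296.
Contribution = (O − E)²/E = (8 − 19.296)² / 19.296 = 6.61.

6.61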